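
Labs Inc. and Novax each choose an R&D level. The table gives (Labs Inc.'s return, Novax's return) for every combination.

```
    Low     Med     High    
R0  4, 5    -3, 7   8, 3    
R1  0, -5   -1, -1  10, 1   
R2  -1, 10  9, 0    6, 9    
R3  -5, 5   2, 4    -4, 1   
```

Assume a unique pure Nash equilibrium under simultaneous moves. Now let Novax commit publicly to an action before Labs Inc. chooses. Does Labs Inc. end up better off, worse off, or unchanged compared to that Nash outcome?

Work backward from Labs Inc.'s decision.
- Low → Labs Inc. plays R0 (best of 4, 0, -1, -5); Novax gets 5.
- Med → Labs Inc. plays R2 (best of -3, -1, 9, 2); Novax gets 0.
- High → Labs Inc. plays R1 (best of 8, 10, 6, -4); Novax gets 1.
Novax's induced payoffs are 5, 0, 1, so Novax commits to Low. Subgame-perfect outcome: (R0, Low) with payoffs (4, 5).
Under simultaneous play:
Labs Inc.'s best replies: Low→R0; Med→R2; High→R1.
Novax's best replies: R0→Med; R1→High; R2→Low; R3→Low.
The unique mutual best reply is (R1, High), giving (10, 1).
Labs Inc. earns 4 sequentially versus 10 at the Nash outcome: worse off.

worse off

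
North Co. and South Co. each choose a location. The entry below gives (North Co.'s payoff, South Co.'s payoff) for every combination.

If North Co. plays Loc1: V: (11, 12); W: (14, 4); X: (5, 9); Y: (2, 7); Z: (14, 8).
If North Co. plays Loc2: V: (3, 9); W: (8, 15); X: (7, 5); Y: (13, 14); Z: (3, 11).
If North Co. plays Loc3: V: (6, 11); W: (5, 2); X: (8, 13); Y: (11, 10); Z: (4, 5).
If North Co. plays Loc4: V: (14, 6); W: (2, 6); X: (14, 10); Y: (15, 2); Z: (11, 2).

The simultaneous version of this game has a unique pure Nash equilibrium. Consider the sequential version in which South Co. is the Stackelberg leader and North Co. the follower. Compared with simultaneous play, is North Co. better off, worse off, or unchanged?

unchanged

Backward induction with South Co. moving first.
- V: BR = Loc4, leader payoff 6.
- W: BR = Loc1, leader payoff 4.
- X: BR = Loc4, leader payoff 10.
- Y: BR = Loc4, leader payoff 2.
- Z: BR = Loc1, leader payoff 8.
South Co.'s induced payoffs are 6, 4, 10, 2, 8, so South Co. commits to X. Subgame-perfect outcome: (Loc4, X) with payoffs (14, 10).
Now find the simultaneous Nash equilibrium.
North Co.'s best replies: V→Loc4; W→Loc1; X→Loc4; Y→Loc4; Z→Loc1.
South Co.'s best replies: Loc1→V; Loc2→W; Loc3→X; Loc4→X.
The unique mutual best reply is (Loc4, X), giving (14, 10).
North Co. earns 14 sequentially versus 14 at the Nash outcome: unchanged.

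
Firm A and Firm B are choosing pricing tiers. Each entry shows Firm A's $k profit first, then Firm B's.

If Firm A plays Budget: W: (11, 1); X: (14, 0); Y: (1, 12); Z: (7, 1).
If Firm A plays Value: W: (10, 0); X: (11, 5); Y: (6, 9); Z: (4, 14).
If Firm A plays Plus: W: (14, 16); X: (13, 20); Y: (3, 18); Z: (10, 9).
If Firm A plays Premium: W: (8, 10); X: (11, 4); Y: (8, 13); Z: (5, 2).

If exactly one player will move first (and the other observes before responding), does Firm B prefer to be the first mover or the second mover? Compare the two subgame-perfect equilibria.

If Firm A leads: Firm B's best replies are Budget→Y, Value→Z, Plus→X, Premium→Y; Firm A's induced payoffs 1, 4, 13, 8; outcome (Plus, X), payoffs (13, 20).
If Firm B leads: Firm A's best replies are W→Plus, X→Budget, Y→Premium, Z→Plus; Firm B's induced payoffs 16, 0, 13, 9; outcome (Plus, W), payoffs (14, 16).
Firm B gets 16 moving first and 20 moving second, so Firm B prefers to move second.

second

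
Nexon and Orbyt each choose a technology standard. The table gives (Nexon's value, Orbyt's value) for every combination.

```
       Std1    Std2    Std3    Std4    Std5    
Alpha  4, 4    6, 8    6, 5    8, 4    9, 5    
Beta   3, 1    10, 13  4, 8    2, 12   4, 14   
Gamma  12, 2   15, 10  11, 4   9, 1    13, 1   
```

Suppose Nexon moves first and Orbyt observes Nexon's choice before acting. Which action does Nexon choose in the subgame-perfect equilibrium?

Gamma

Solve by backward induction (Nexon leads).
- Alpha → Orbyt plays Std2 (best of 4, 8, 5, 4, 5); Nexon gets 6.
- Beta → Orbyt plays Std5 (best of 1, 13, 8, 12, 14); Nexon gets 4.
- Gamma → Orbyt plays Std2 (best of 2, 10, 4, 1, 1); Nexon gets 15.
Maximizing over 6, 4, 15, Nexon chooses Gamma. Subgame-perfect outcome: (Gamma, Std2) with payoffs (15, 10).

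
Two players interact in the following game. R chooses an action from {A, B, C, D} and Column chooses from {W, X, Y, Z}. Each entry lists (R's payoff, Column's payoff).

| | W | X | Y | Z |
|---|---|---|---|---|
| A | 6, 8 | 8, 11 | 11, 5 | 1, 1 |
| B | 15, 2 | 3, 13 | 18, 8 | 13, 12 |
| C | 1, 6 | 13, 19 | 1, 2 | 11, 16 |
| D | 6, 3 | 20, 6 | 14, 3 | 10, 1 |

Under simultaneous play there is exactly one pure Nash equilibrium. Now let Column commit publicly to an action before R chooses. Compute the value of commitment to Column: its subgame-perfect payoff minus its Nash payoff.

6

Work backward from R's decision.
- W: BR = B, leader payoff 2.
- X: BR = D, leader payoff 6.
- Y: BR = B, leader payoff 8.
- Z: BR = B, leader payoff 12.
Maximizing over 2, 6, 8, 12, Column chooses Z. Subgame-perfect outcome: (B, Z) with payoffs (13, 12).
For the simultaneous game, intersect best replies.
R's best replies: W→B; X→D; Y→B; Z→B.
Column's best replies: A→X; B→X; C→X; D→X.
The unique mutual best reply is (D, X), giving (20, 6).
Column's commitment gain: 12 − 6 = 6.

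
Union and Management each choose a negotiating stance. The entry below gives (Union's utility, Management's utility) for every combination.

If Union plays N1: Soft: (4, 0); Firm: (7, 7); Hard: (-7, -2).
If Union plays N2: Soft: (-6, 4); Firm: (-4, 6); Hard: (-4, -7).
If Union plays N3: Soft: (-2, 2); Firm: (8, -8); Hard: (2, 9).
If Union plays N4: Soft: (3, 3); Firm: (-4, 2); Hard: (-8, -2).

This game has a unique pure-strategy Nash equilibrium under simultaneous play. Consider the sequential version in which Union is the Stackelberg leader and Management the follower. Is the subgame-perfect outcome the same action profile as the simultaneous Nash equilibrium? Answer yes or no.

no

Backward induction with Union moving first.
- N1: Management compares 0, 7, -2 and picks Firm; Union would get 7.
- N2: Management compares 4, 6, -7 and picks Firm; Union would get -4.
- N3: Management compares 2, -8, 9 and picks Hard; Union would get 2.
- N4: Management compares 3, 2, -2 and picks Soft; Union would get 3.
Maximizing over 7, -4, 2, 3, Union chooses N1. Subgame-perfect outcome: (N1, Firm) with payoffs (7, 7).
For the simultaneous game, intersect best replies.
Union's best replies: Soft→N1; Firm→N3; Hard→N3.
Management's best replies: N1→Firm; N2→Firm; N3→Hard; N4→Soft.
Only (N3, Hard) has each player best-responding; Nash payoffs (2, 9).
Sequential outcome (N1, Firm) differs from the Nash profile (N3, Hard).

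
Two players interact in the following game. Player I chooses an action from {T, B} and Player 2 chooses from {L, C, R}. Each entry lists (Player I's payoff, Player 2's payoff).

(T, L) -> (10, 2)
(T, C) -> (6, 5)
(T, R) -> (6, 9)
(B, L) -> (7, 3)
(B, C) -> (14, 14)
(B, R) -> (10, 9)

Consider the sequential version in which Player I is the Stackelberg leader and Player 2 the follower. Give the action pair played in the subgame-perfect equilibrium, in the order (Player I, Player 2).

(B, C)

Solve by backward induction (Player I leads).
- T → Player 2 plays R (best of 2, 5, 9); Player I gets 6.
- B → Player 2 plays C (best of 3, 14, 9); Player I gets 14.
Maximizing over 6, 14, Player I chooses B. Subgame-perfect outcome: (B, C) with payoffs (14, 14).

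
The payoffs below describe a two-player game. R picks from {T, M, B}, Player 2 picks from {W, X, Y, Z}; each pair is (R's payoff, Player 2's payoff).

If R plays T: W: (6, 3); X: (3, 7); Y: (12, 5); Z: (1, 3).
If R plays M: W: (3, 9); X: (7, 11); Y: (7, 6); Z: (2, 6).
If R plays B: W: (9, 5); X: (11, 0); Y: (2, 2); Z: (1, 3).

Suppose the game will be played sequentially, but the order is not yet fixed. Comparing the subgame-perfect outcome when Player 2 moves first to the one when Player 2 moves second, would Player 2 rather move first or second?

If R leads: Player 2's best replies are T→X, M→X, B→W; R's induced payoffs 3, 7, 9; outcome (B, W), payoffs (9, 5).
If Player 2 leads: R's best replies are W→B, X→B, Y→T, Z→M; Player 2's induced payoffs 5, 0, 5, 6; outcome (M, Z), payoffs (2, 6).
Player 2 gets 6 moving first and 5 moving second, so Player 2 prefers to move first.

first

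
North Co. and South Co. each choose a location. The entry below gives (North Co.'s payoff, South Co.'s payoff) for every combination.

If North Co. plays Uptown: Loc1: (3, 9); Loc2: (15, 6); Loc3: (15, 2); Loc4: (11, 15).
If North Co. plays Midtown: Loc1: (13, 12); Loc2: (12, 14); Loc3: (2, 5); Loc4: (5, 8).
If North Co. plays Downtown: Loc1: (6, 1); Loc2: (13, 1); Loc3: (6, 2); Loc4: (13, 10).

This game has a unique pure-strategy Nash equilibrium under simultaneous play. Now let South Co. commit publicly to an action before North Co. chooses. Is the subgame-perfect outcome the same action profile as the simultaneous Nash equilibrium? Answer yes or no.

Backward induction with South Co. moving first.
- Loc1: BR = Midtown, leader payoff 12.
- Loc2: BR = Uptown, leader payoff 6.
- Loc3: BR = Uptown, leader payoff 2.
- Loc4: BR = Downtown, leader payoff 10.
South Co.'s induced payoffs are 12, 6, 2, 10, so South Co. commits to Loc1. Subgame-perfect outcome: (Midtown, Loc1) with payoffs (13, 12).
For the simultaneous game, intersect best replies.
North Co.'s best replies: Loc1→Midtown; Loc2→Uptown; Loc3→Uptown; Loc4→Downtown.
South Co.'s best replies: Uptown→Loc4; Midtown→Loc2; Downtown→Loc4.
The unique mutual best reply is (Downtown, Loc4), giving (13, 10).
Sequential outcome (Midtown, Loc1) differs from the Nash profile (Downtown, Loc4).

no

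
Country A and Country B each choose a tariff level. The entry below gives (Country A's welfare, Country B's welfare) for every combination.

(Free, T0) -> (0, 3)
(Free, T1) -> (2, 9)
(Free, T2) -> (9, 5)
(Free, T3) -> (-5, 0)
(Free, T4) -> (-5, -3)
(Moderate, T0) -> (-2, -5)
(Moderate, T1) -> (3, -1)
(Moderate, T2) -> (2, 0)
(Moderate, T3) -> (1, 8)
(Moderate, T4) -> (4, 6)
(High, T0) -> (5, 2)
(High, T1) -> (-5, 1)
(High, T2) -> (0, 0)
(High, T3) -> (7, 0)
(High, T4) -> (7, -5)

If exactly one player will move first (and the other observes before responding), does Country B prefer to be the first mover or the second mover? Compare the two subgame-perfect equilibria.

If Country A leads: Country B's best replies are Free→T1, Moderate→T3, High→T0; Country A's induced payoffs 2, 1, 5; outcome (High, T0), payoffs (5, 2).
If Country B leads: Country A's best replies are T0→High, T1→Moderate, T2→Free, T3→High, T4→High; Country B's induced payoffs 2, -1, 5, 0, -5; outcome (Free, T2), payoffs (9, 5).
Country B gets 5 moving first and 2 moving second, so Country B prefers to move first.

first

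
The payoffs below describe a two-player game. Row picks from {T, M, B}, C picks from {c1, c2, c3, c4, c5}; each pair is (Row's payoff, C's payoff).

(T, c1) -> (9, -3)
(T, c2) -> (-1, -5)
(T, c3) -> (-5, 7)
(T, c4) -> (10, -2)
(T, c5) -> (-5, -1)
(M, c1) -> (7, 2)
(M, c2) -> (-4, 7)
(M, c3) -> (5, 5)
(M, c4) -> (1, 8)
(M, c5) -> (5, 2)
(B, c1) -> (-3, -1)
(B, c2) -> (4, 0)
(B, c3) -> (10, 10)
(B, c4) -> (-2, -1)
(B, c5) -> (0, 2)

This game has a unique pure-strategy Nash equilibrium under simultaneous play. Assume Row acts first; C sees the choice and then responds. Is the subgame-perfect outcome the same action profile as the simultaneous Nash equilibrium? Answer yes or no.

Backward induction with Row moving first.
- T → C plays c3 (best of -3, -5, 7, -2, -1); Row gets -5.
- M → C plays c4 (best of 2, 7, 5, 8, 2); Row gets 1.
- B → C plays c3 (best of -1, 0, 10, -1, 2); Row gets 10.
Row's induced payoffs are -5, 1, 10, so Row commits to B. Subgame-perfect outcome: (B, c3) with payoffs (10, 10).
Now find the simultaneous Nash equilibrium.
Row's best replies: c1→T; c2→B; c3→B; c4→T; c5→M.
C's best replies: T→c3; M→c4; B→c3.
Only (B, c3) has each player best-responding; Nash payoffs (10, 10).
Sequential outcome (B, c3) coincides with the Nash profile (B, c3).

yes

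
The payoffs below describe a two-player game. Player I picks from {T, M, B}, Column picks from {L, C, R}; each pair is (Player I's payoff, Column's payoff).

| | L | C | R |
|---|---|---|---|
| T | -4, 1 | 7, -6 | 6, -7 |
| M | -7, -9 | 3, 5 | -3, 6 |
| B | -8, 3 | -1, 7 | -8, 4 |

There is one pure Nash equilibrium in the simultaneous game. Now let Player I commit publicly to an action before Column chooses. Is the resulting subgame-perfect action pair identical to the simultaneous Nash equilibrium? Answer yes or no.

Backward induction with Player I moving first.
- T: Column compares 1, -6, -7 and picks L; Player I would get -4.
- M: Column compares -9, 5, 6 and picks R; Player I would get -3.
- B: Column compares 3, 7, 4 and picks C; Player I would get -1.
Maximizing over -4, -3, -1, Player I chooses B. Subgame-perfect outcome: (B, C) with payoffs (-1, 7).
Now find the simultaneous Nash equilibrium.
Player I's best replies: L→T; C→T; R→T.
Column's best replies: T→L; M→R; B→C.
Only (T, L) has each player best-responding; Nash payoffs (-4, 1).
Sequential outcome (B, C) differs from the Nash profile (T, L).

no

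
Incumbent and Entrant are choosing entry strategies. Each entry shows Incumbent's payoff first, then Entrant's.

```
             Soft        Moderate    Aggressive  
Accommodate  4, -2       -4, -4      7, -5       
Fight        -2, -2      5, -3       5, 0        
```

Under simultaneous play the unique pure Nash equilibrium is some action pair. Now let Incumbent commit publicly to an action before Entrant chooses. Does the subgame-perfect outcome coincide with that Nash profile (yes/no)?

no

Entrant best-responds to each possible Incumbent move:
- Accommodate: Entrant compares -2, -4, -5 and picks Soft; Incumbent would get 4.
- Fight: Entrant compares -2, -3, 0 and picks Aggressive; Incumbent would get 5.
Maximizing over 4, 5, Incumbent chooses Fight. Subgame-perfect outcome: (Fight, Aggressive) with payoffs (5, 0).
Under simultaneous play:
Incumbent's best replies: Soft→Accommodate; Moderate→Fight; Aggressive→Accommodate.
Entrant's best replies: Accommodate→Soft; Fight→Aggressive.
The unique mutual best reply is (Accommodate, Soft), giving (4, -2).
Sequential outcome (Fight, Aggressive) differs from the Nash profile (Accommodate, Soft).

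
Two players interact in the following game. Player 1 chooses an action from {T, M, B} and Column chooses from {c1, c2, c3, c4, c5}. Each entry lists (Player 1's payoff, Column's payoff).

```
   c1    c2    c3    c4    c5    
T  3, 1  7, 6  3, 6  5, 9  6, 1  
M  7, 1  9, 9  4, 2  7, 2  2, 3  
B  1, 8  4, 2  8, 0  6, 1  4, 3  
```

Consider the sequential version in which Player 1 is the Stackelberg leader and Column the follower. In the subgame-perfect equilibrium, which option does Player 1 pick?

M

Column best-responds to each possible Player 1 move:
- T: Column compares 1, 6, 6, 9, 1 and picks c4; Player 1 would get 5.
- M: Column compares 1, 9, 2, 2, 3 and picks c2; Player 1 would get 9.
- B: Column compares 8, 2, 0, 1, 3 and picks c1; Player 1 would get 1.
Player 1's induced payoffs are 5, 9, 1, so Player 1 commits to M. Subgame-perfect outcome: (M, c2) with payoffs (9, 9).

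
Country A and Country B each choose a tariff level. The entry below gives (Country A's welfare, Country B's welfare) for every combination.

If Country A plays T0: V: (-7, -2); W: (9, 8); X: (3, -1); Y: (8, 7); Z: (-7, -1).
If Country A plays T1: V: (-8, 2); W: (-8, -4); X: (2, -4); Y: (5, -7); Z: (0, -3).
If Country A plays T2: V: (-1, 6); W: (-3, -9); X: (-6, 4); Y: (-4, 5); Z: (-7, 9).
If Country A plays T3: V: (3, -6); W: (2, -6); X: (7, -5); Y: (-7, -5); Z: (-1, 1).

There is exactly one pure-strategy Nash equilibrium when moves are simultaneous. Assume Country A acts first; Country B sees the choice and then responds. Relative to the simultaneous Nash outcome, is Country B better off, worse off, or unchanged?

Solve by backward induction (Country A leads).
- T0: BR = W, leader payoff 9.
- T1: BR = V, leader payoff -8.
- T2: BR = Z, leader payoff -7.
- T3: BR = Z, leader payoff -1.
Maximizing over 9, -8, -7, -1, Country A chooses T0. Subgame-perfect outcome: (T0, W) with payoffs (9, 8).
For the simultaneous game, intersect best replies.
Country A's best replies: V→T3; W→T0; X→T3; Y→T0; Z→T1.
Country B's best replies: T0→W; T1→V; T2→Z; T3→Z.
Only (T0, W) has each player best-responding; Nash payoffs (9, 8).
Country B earns 8 sequentially versus 8 at the Nash outcome: unchanged.

unchanged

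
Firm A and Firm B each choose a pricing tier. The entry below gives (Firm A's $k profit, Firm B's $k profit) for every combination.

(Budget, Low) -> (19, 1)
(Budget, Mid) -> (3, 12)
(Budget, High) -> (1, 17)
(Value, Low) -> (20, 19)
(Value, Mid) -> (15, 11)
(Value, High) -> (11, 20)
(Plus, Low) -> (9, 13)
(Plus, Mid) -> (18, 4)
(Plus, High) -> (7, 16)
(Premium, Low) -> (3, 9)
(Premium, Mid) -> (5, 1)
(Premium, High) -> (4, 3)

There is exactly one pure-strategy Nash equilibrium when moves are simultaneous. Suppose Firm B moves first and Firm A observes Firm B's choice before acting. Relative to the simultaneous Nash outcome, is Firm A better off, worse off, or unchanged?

unchanged

Firm A best-responds to each possible Firm B move:
- Low: BR = Value, leader payoff 19.
- Mid: BR = Plus, leader payoff 4.
- High: BR = Value, leader payoff 20.
Firm B's induced payoffs are 19, 4, 20, so Firm B commits to High. Subgame-perfect outcome: (Value, High) with payoffs (11, 20).
Under simultaneous play:
Firm A's best replies: Low→Value; Mid→Plus; High→Value.
Firm B's best replies: Budget→High; Value→High; Plus→High; Premium→Low.
Only (Value, High) has each player best-responding; Nash payoffs (11, 20).
Firm A earns 11 sequentially versus 11 at the Nash outcome: unchanged.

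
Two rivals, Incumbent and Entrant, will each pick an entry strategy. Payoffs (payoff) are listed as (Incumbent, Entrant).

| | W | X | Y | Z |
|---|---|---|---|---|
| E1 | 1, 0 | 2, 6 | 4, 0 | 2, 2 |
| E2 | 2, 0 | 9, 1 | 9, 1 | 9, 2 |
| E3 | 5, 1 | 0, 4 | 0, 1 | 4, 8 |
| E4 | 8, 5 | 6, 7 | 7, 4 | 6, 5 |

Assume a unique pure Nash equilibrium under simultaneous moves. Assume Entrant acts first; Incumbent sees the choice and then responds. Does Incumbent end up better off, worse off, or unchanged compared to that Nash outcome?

worse off

Solve by backward induction (Entrant leads).
- W: BR = E4, leader payoff 5.
- X: BR = E2, leader payoff 1.
- Y: BR = E2, leader payoff 1.
- Z: BR = E2, leader payoff 2.
Maximizing over 5, 1, 1, 2, Entrant chooses W. Subgame-perfect outcome: (E4, W) with payoffs (8, 5).
Under simultaneous play:
Incumbent's best replies: W→E4; X→E2; Y→E2; Z→E2.
Entrant's best replies: E1→X; E2→Z; E3→Z; E4→X.
The unique mutual best reply is (E2, Z), giving (9, 2).
Incumbent earns 8 sequentially versus 9 at the Nash outcome: worse off.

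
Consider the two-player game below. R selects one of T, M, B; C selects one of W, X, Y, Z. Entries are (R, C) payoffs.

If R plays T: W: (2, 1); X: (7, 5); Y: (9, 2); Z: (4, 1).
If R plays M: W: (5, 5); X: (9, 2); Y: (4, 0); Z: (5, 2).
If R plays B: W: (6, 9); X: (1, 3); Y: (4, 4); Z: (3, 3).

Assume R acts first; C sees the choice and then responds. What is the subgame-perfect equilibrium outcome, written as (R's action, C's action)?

Backward induction with R moving first.
- T: BR = X, leader payoff 7.
- M: BR = W, leader payoff 5.
- B: BR = W, leader payoff 6.
Among 7, 5, 6, the best is 7 at T. Subgame-perfect outcome: (T, X) with payoffs (7, 5).

(T, X)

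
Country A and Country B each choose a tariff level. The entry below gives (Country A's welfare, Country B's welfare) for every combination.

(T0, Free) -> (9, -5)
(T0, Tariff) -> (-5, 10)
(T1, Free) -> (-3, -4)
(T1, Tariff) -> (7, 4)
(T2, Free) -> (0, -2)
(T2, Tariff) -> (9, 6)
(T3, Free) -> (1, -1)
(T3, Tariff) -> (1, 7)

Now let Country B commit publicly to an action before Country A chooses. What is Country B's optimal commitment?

Tariff

Work backward from Country A's decision.
- Free → Country A plays T0 (best of 9, -3, 0, 1); Country B gets -5.
- Tariff → Country A plays T2 (best of -5, 7, 9, 1); Country B gets 6.
Maximizing over -5, 6, Country B chooses Tariff. Subgame-perfect outcome: (T2, Tariff) with payoffs (9, 6).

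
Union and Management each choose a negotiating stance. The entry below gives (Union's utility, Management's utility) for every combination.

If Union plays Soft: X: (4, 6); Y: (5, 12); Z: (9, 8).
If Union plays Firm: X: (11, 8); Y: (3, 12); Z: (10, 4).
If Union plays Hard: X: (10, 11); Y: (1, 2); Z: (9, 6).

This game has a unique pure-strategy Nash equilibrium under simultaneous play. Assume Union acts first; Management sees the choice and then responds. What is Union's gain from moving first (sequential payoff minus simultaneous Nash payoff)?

Work backward from Management's decision.
- Soft: BR = Y, leader payoff 5.
- Firm: BR = Y, leader payoff 3.
- Hard: BR = X, leader payoff 10.
Among 5, 3, 10, the best is 10 at Hard. Subgame-perfect outcome: (Hard, X) with payoffs (10, 11).
For the simultaneous game, intersect best replies.
Union's best replies: X→Firm; Y→Soft; Z→Firm.
Management's best replies: Soft→Y; Firm→Y; Hard→X.
Only (Soft, Y) has each player best-responding; Nash payoffs (5, 12).
Union's commitment gain: 10 − 5 = 5.

5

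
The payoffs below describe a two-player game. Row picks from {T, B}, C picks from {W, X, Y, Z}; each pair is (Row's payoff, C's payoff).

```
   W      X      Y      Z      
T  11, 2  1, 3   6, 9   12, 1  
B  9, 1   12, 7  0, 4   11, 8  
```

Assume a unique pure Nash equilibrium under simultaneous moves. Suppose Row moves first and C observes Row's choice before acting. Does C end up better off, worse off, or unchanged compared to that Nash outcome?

C best-responds to each possible Row move:
- T: BR = Y, leader payoff 6.
- B: BR = Z, leader payoff 11.
Row's induced payoffs are 6, 11, so Row commits to B. Subgame-perfect outcome: (B, Z) with payoffs (11, 8).
Now find the simultaneous Nash equilibrium.
Row's best replies: W→T; X→B; Y→T; Z→T.
C's best replies: T→Y; B→Z.
Only (T, Y) has each player best-responding; Nash payoffs (6, 9).
C earns 8 sequentially versus 9 at the Nash outcome: worse off.

worse off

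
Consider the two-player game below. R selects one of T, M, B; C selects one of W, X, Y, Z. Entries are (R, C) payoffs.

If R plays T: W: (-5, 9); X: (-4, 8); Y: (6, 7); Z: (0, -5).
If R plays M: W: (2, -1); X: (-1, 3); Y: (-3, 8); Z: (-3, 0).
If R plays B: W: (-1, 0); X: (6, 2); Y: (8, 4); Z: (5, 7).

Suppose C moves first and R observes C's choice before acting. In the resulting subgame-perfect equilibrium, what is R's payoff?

5

Work backward from R's decision.
- W: BR = M, leader payoff -1.
- X: BR = B, leader payoff 2.
- Y: BR = B, leader payoff 4.
- Z: BR = B, leader payoff 7.
C's induced payoffs are -1, 2, 4, 7, so C commits to Z. Subgame-perfect outcome: (B, Z) with payoffs (5, 7).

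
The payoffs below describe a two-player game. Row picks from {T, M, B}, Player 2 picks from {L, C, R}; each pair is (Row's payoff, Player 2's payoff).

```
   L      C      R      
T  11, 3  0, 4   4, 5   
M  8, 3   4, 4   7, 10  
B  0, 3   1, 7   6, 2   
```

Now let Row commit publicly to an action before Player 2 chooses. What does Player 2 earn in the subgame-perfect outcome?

10

Player 2 best-responds to each possible Row move:
- T → Player 2 plays R (best of 3, 4, 5); Row gets 4.
- M → Player 2 plays R (best of 3, 4, 10); Row gets 7.
- B → Player 2 plays C (best of 3, 7, 2); Row gets 1.
Maximizing over 4, 7, 1, Row chooses M. Subgame-perfect outcome: (M, R) with payoffs (7, 10).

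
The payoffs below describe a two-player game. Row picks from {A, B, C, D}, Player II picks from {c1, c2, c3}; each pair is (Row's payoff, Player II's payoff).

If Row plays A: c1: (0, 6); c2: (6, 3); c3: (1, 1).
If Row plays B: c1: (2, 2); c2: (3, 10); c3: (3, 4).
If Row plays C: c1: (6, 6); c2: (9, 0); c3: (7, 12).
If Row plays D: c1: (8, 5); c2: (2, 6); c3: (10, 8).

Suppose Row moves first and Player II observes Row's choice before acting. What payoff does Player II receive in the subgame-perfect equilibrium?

Work backward from Player II's decision.
- A → Player II plays c1 (best of 6, 3, 1); Row gets 0.
- B → Player II plays c2 (best of 2, 10, 4); Row gets 3.
- C → Player II plays c3 (best of 6, 0, 12); Row gets 7.
- D → Player II plays c3 (best of 5, 6, 8); Row gets 10.
Maximizing over 0, 3, 7, 10, Row chooses D. Subgame-perfect outcome: (D, c3) with payoffs (10, 8).

8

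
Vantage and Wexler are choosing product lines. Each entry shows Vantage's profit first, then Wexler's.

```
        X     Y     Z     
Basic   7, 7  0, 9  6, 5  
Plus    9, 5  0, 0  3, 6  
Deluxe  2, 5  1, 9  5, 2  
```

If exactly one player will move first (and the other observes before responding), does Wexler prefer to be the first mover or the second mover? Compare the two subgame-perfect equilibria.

first

If Vantage leads: Wexler's best replies are Basic→Y, Plus→Z, Deluxe→Y; Vantage's induced payoffs 0, 3, 1; outcome (Plus, Z), payoffs (3, 6).
If Wexler leads: Vantage's best replies are X→Plus, Y→Deluxe, Z→Basic; Wexler's induced payoffs 5, 9, 5; outcome (Deluxe, Y), payoffs (1, 9).
Wexler gets 9 moving first and 6 moving second, so Wexler prefers to move first.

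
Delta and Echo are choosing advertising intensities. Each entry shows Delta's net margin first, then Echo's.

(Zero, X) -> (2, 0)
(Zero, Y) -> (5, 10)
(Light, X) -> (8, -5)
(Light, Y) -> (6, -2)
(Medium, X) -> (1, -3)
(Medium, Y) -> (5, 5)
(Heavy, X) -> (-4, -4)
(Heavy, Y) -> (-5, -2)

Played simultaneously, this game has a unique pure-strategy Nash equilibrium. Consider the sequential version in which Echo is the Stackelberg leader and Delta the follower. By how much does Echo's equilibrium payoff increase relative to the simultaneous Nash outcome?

Delta best-responds to each possible Echo move:
- X: Delta compares 2, 8, 1, -4 and picks Light; Echo would get -5.
- Y: Delta compares 5, 6, 5, -5 and picks Light; Echo would get -2.
Maximizing over -5, -2, Echo chooses Y. Subgame-perfect outcome: (Light, Y) with payoffs (6, -2).
Now find the simultaneous Nash equilibrium.
Delta's best replies: X→Light; Y→Light.
Echo's best replies: Zero→Y; Light→Y; Medium→Y; Heavy→Y.
Only (Light, Y) has each player best-responding; Nash payoffs (6, -2).
Echo's commitment gain: -2 − -2 = 0.

0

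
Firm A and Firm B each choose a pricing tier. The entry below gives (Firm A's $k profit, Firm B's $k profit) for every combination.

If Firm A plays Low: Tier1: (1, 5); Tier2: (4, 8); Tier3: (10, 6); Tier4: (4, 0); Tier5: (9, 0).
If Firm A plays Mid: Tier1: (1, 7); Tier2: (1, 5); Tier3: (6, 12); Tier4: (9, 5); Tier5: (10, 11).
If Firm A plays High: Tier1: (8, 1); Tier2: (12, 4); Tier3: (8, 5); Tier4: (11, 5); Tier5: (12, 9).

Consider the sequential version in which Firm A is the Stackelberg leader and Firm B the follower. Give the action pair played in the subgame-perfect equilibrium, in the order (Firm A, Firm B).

Solve by backward induction (Firm A leads).
- Low: Firm B compares 5, 8, 6, 0, 0 and picks Tier2; Firm A would get 4.
- Mid: Firm B compares 7, 5, 12, 5, 11 and picks Tier3; Firm A would get 6.
- High: Firm B compares 1, 4, 5, 5, 9 and picks Tier5; Firm A would get 12.
Maximizing over 4, 6, 12, Firm A chooses High. Subgame-perfect outcome: (High, Tier5) with payoffs (12, 9).

(High, Tier5)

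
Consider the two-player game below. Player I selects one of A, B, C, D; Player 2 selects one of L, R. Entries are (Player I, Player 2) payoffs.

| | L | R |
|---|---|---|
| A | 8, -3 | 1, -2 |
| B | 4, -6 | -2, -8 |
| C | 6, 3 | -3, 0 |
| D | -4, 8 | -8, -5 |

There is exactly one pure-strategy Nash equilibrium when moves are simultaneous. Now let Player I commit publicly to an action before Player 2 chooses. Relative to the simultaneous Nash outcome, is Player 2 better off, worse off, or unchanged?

better off

Backward induction with Player I moving first.
- A → Player 2 plays R (best of -3, -2); Player I gets 1.
- B → Player 2 plays L (best of -6, -8); Player I gets 4.
- C → Player 2 plays L (best of 3, 0); Player I gets 6.
- D → Player 2 plays L (best of 8, -5); Player I gets -4.
Among 1, 4, 6, -4, the best is 6 at C. Subgame-perfect outcome: (C, L) with payoffs (6, 3).
Under simultaneous play:
Player I's best replies: L→A; R→A.
Player 2's best replies: A→R; B→L; C→L; D→L.
The unique mutual best reply is (A, R), giving (1, -2).
Player 2 earns 3 sequentially versus -2 at the Nash outcome: better off.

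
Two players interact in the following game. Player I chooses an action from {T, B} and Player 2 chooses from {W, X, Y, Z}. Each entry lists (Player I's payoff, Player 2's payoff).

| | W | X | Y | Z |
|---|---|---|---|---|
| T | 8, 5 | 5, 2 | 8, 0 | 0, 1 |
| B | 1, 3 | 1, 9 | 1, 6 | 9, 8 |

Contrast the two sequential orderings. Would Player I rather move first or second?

If Player I leads: Player 2's best replies are T→W, B→X; Player I's induced payoffs 8, 1; outcome (T, W), payoffs (8, 5).
If Player 2 leads: Player I's best replies are W→T, X→T, Y→T, Z→B; Player 2's induced payoffs 5, 2, 0, 8; outcome (B, Z), payoffs (9, 8).
Player I gets 8 moving first and 9 moving second, so Player I prefers to move second.

second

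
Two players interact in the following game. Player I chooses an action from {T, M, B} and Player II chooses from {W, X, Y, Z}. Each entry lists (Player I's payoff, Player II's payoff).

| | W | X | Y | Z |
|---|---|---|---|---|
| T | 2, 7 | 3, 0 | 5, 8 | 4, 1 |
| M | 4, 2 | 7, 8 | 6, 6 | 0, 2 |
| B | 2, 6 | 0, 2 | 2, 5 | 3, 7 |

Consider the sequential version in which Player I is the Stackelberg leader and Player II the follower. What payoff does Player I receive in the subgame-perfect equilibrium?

7

Backward induction with Player I moving first.
- T → Player II plays Y (best of 7, 0, 8, 1); Player I gets 5.
- M → Player II plays X (best of 2, 8, 6, 2); Player I gets 7.
- B → Player II plays Z (best of 6, 2, 5, 7); Player I gets 3.
Among 5, 7, 3, the best is 7 at M. Subgame-perfect outcome: (M, X) with payoffs (7, 8).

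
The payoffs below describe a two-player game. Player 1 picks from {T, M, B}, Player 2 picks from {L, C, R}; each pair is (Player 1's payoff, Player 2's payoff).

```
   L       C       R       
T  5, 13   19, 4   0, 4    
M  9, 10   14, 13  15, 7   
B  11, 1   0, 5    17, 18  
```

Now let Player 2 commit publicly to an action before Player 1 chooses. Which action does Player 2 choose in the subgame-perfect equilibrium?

Backward induction with Player 2 moving first.
- L → Player 1 plays B (best of 5, 9, 11); Player 2 gets 1.
- C → Player 1 plays T (best of 19, 14, 0); Player 2 gets 4.
- R → Player 1 plays B (best of 0, 15, 17); Player 2 gets 18.
Maximizing over 1, 4, 18, Player 2 chooses R. Subgame-perfect outcome: (B, R) with payoffs (17, 18).

R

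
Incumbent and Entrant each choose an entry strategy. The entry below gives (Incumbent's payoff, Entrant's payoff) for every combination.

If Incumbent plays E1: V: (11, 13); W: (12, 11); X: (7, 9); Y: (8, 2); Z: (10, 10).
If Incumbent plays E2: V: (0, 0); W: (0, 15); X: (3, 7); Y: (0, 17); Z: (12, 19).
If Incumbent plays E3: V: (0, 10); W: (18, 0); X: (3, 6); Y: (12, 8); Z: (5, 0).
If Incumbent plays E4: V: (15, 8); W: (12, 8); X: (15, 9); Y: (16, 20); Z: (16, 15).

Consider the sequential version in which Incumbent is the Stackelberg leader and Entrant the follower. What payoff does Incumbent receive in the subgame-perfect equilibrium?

16

Entrant best-responds to each possible Incumbent move:
- E1: BR = V, leader payoff 11.
- E2: BR = Z, leader payoff 12.
- E3: BR = V, leader payoff 0.
- E4: BR = Y, leader payoff 16.
Incumbent's induced payoffs are 11, 12, 0, 16, so Incumbent commits to E4. Subgame-perfect outcome: (E4, Y) with payoffs (16, 20).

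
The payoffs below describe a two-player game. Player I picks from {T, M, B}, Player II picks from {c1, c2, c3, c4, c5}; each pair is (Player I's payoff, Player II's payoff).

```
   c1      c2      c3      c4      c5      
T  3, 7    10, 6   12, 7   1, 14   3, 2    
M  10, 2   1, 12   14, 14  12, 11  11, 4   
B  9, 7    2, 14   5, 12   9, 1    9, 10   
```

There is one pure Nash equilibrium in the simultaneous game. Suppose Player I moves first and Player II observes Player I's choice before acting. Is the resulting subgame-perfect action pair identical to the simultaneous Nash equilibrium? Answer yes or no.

yes

Work backward from Player II's decision.
- T: Player II compares 7, 6, 7, 14, 2 and picks c4; Player I would get 1.
- M: Player II compares 2, 12, 14, 11, 4 and picks c3; Player I would get 14.
- B: Player II compares 7, 14, 12, 1, 10 and picks c2; Player I would get 2.
Among 1, 14, 2, the best is 14 at M. Subgame-perfect outcome: (M, c3) with payoffs (14, 14).
Now find the simultaneous Nash equilibrium.
Player I's best replies: c1→M; c2→T; c3→M; c4→M; c5→M.
Player II's best replies: T→c4; M→c3; B→c2.
The unique mutual best reply is (M, c3), giving (14, 14).
Sequential outcome (M, c3) coincides with the Nash profile (M, c3).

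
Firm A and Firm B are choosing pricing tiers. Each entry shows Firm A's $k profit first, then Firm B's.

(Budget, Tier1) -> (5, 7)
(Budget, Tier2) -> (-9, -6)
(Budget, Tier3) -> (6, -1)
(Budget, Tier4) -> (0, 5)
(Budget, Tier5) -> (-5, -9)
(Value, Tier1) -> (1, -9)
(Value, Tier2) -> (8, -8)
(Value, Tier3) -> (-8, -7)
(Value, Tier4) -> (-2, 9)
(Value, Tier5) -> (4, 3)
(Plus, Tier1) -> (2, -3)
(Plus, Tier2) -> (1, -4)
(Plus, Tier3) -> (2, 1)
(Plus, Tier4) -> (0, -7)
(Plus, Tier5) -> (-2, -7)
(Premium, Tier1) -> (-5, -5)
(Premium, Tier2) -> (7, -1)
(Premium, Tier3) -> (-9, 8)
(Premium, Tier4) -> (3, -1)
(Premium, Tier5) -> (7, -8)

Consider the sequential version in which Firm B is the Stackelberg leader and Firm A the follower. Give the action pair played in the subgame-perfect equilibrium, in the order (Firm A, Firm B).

Work backward from Firm A's decision.
- Tier1: Firm A compares 5, 1, 2, -5 and picks Budget; Firm B would get 7.
- Tier2: Firm A compares -9, 8, 1, 7 and picks Value; Firm B would get -8.
- Tier3: Firm A compares 6, -8, 2, -9 and picks Budget; Firm B would get -1.
- Tier4: Firm A compares 0, -2, 0, 3 and picks Premium; Firm B would get -1.
- Tier5: Firm A compares -5, 4, -2, 7 and picks Premium; Firm B would get -8.
Maximizing over 7, -8, -1, -1, -8, Firm B chooses Tier1. Subgame-perfect outcome: (Budget, Tier1) with payoffs (5, 7).

(Budget, Tier1)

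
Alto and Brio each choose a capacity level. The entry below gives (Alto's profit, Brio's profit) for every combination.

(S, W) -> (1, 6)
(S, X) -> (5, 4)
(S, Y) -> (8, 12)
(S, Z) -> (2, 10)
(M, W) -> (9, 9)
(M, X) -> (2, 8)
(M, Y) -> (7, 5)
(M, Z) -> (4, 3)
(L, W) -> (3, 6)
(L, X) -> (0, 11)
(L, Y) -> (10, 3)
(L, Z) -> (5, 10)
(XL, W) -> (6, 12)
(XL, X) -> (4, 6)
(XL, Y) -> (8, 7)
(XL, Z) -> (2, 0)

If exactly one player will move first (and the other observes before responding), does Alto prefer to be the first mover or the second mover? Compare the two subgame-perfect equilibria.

If Alto leads: Brio's best replies are S→Y, M→W, L→X, XL→W; Alto's induced payoffs 8, 9, 0, 6; outcome (M, W), payoffs (9, 9).
If Brio leads: Alto's best replies are W→M, X→S, Y→L, Z→L; Brio's induced payoffs 9, 4, 3, 10; outcome (L, Z), payoffs (5, 10).
Alto gets 9 moving first and 5 moving second, so Alto prefers to move first.

first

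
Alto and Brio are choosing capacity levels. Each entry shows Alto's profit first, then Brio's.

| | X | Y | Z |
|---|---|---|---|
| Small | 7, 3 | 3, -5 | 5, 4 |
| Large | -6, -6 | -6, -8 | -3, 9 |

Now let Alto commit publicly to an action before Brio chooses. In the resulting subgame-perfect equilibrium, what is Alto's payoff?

Solve by backward induction (Alto leads).
- Small: Brio compares 3, -5, 4 and picks Z; Alto would get 5.
- Large: Brio compares -6, -8, 9 and picks Z; Alto would get -3.
Alto's induced payoffs are 5, -3, so Alto commits to Small. Subgame-perfect outcome: (Small, Z) with payoffs (5, 4).

5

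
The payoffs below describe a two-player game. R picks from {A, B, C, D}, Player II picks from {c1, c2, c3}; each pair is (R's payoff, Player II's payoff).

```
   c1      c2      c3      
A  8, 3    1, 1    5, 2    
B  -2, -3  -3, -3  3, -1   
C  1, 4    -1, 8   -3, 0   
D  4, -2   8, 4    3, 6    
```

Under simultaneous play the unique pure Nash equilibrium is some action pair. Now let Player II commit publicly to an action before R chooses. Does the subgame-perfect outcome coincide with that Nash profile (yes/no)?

no

Backward induction with Player II moving first.
- c1 → R plays A (best of 8, -2, 1, 4); Player II gets 3.
- c2 → R plays D (best of 1, -3, -1, 8); Player II gets 4.
- c3 → R plays A (best of 5, 3, -3, 3); Player II gets 2.
Maximizing over 3, 4, 2, Player II chooses c2. Subgame-perfect outcome: (D, c2) with payoffs (8, 4).
For the simultaneous game, intersect best replies.
R's best replies: c1→A; c2→D; c3→A.
Player II's best replies: A→c1; B→c3; C→c2; D→c3.
Only (A, c1) has each player best-responding; Nash payoffs (8, 3).
Sequential outcome (D, c2) differs from the Nash profile (A, c1).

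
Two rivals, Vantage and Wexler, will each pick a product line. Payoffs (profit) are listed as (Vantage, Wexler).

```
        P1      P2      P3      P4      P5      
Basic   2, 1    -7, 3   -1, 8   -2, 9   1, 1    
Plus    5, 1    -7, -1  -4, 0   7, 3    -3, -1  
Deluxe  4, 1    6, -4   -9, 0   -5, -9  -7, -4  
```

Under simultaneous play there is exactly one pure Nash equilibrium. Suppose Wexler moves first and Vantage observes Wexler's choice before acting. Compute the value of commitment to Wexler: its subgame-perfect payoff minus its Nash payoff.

5

Solve by backward induction (Wexler leads).
- P1: BR = Plus, leader payoff 1.
- P2: BR = Deluxe, leader payoff -4.
- P3: BR = Basic, leader payoff 8.
- P4: BR = Plus, leader payoff 3.
- P5: BR = Basic, leader payoff 1.
Among 1, -4, 8, 3, 1, the best is 8 at P3. Subgame-perfect outcome: (Basic, P3) with payoffs (-1, 8).
Now find the simultaneous Nash equilibrium.
Vantage's best replies: P1→Plus; P2→Deluxe; P3→Basic; P4→Plus; P5→Basic.
Wexler's best replies: Basic→P4; Plus→P4; Deluxe→P1.
The unique mutual best reply is (Plus, P4), giving (7, 3).
Wexler's commitment gain: 8 − 3 = 5.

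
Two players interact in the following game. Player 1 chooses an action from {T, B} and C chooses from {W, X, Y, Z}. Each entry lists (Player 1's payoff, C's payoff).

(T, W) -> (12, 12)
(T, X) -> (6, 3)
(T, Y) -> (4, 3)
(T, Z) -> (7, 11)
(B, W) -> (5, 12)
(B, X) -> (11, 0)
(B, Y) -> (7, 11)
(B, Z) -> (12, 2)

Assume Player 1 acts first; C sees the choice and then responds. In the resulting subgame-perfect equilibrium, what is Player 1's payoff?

12

C best-responds to each possible Player 1 move:
- T → C plays W (best of 12, 3, 3, 11); Player 1 gets 12.
- B → C plays W (best of 12, 0, 11, 2); Player 1 gets 5.
Among 12, 5, the best is 12 at T. Subgame-perfect outcome: (T, W) with payoffs (12, 12).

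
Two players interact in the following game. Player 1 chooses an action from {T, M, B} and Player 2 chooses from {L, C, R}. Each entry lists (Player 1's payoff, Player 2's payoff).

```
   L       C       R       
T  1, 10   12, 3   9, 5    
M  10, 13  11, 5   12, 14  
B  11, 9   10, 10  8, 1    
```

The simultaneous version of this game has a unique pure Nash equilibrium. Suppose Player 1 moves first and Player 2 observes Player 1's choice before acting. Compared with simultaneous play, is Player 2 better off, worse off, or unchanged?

unchanged

Backward induction with Player 1 moving first.
- T: Player 2 compares 10, 3, 5 and picks L; Player 1 would get 1.
- M: Player 2 compares 13, 5, 14 and picks R; Player 1 would get 12.
- B: Player 2 compares 9, 10, 1 and picks C; Player 1 would get 10.
Maximizing over 1, 12, 10, Player 1 chooses M. Subgame-perfect outcome: (M, R) with payoffs (12, 14).
Under simultaneous play:
Player 1's best replies: L→B; C→T; R→M.
Player 2's best replies: T→L; M→R; B→C.
The unique mutual best reply is (M, R), giving (12, 14).
Player 2 earns 14 sequentially versus 14 at the Nash outcome: unchanged.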